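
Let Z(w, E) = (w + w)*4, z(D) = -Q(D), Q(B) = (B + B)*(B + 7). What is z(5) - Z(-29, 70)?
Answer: 112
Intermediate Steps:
Q(B) = 2*B*(7 + B) (Q(B) = (2*B)*(7 + B) = 2*B*(7 + B))
z(D) = -2*D*(7 + D)
Z(w, E) = 8*w (Z(w, E) = (2*w)*4 = 8*w)
z(5) - Z(-29, 70) = -2*5*(7 + 5) - 8*(-29) = -2*5*12 - 1*(-232) = -120 + 232 = 112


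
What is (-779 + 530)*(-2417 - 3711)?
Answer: 1525872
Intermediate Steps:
(-779 + 530)*(-2417 - 3711) = -249*(-6128) = 1525872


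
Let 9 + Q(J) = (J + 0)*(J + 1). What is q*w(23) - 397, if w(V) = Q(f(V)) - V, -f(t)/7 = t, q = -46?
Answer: -1183885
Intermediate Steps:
f(t) = -7*t
Q(J) = -9 + J*(1 + J) (Q(J) = -9 + (J + 0)*(J + 1) = -9 + J*(1 + J))
w(V) = -9 - 8*V + 49*V² (w(V) = (-9 - 7*V + (-7*V)²) - V = (-9 - 7*V + 49*V²) - V = -9 - 8*V + 49*V²)
q*w(23) - 397 = -46*(-9 - 8*23 + 49*23²) - 397 = -46*(-9 - 184 + 49*529) - 397 = -46*(-9 - 184 + 25921) - 397 = -46*25728 - 397 = -1183488 - 397 = -1183885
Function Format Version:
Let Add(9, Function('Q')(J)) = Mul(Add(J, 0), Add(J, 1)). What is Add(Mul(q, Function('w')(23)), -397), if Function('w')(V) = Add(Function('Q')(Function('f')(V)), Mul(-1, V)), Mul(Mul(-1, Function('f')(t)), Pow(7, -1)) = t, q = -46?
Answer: -1183885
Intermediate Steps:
Function('f')(t) = Mul(-7, t)
Function('Q')(J) = Add(-9, Mul(J, Add(1, J))) (Function('Q')(J) = Add(-9, Mul(Add(J, 0), Add(J, 1))) = Add(-9, Mul(J, Add(1, J))))
Function('w')(V) = Add(-9, Mul(-8, V), Mul(49, Pow(V, 2))) (Function('w')(V) = Add(Add(-9, Mul(-7, V), Pow(Mul(-7, V), 2)), Mul(-1, V)) = Add(Add(-9, Mul(-7, V), Mul(49, Pow(V, 2))), Mul(-1, V)) = Add(-9, Mul(-8, V), Mul(49, Pow(V, 2))))
Add(Mul(q, Function('w')(23)), -397) = Add(Mul(-46, Add(-9, Mul(-8, 23), Mul(49, Pow(23, 2)))), -397) = Add(Mul(-46, Add(-9, -184, Mul(49, 529))), -397) = Add(Mul(-46, Add(-9, -184, 25921)), -397) = Add(Mul(-46, 25728), -397) = Add(-1183488, -397) = -1183885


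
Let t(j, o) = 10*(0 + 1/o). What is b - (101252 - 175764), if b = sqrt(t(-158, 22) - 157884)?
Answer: 74512 + I*sqrt(19103909)/11 ≈ 74512.0 + 397.35*I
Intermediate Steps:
t(j, o) = 10/o
b = I*sqrt(19103909)/11 (b = sqrt(10/22 - 157884) = sqrt(10*(1/22) - 157884) = sqrt(5/11 - 157884) = sqrt(-1736719/11) = I*sqrt(19103909)/11 ≈ 397.35*I)
b - (101252 - 175764) = I*sqrt(19103909)/11 - (101252 - 175764) = I*sqrt(19103909)/11 - 1*(-74512) = I*sqrt(19103909)/11 + 74512 = 74512 + I*sqrt(19103909)/11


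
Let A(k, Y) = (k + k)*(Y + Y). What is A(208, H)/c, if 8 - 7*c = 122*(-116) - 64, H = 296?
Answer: 15392/127 ≈ 121.20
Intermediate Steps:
c = 2032 (c = 8/7 - (122*(-116) - 64)/7 = 8/7 - (-14152 - 64)/7 = 8/7 - ⅐*(-14216) = 8/7 + 14216/7 = 2032)
A(k, Y) = 4*Y*k (A(k, Y) = (2*k)*(2*Y) = 4*Y*k)
A(208, H)/c = (4*296*208)/2032 = 246272*(1/2032) = 15392/127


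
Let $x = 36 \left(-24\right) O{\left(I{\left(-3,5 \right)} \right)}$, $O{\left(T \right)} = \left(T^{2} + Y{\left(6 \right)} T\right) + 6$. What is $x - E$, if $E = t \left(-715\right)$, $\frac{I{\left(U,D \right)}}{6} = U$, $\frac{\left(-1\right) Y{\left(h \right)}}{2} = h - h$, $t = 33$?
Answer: $-261525$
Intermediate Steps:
$Y{\left(h \right)} = 0$ ($Y{\left(h \right)} = - 2 \left(h - h\right) = \left(-2\right) 0 = 0$)
$I{\left(U,D \right)} = 6 U$
$O{\left(T \right)} = 6 + T^{2}$ ($O{\left(T \right)} = \left(T^{2} + 0 T\right) + 6 = \left(T^{2} + 0\right) + 6 = T^{2} + 6 = 6 + T^{2}$)
$x = -285120$ ($x = 36 \left(-24\right) \left(6 + \left(6 \left(-3\right)\right)^{2}\right) = - 864 \left(6 + \left(-18\right)^{2}\right) = - 864 \left(6 + 324\right) = \left(-864\right) 330 = -285120$)
$E = -23595$ ($E = 33 \left(-715\right) = -23595$)
$x - E = -285120 - -23595 = -285120 + 23595 = -261525$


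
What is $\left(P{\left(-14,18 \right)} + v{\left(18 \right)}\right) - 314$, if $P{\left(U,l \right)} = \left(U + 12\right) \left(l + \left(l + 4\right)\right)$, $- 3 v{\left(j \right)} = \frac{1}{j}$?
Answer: $- \frac{21277}{54} \approx -394.02$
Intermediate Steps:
$v{\left(j \right)} = - \frac{1}{3 j}$
$P{\left(U,l \right)} = \left(4 + 2 l\right) \left(12 + U\right)$ ($P{\left(U,l \right)} = \left(12 + U\right) \left(l + \left(4 + l\right)\right) = \left(12 + U\right) \left(4 + 2 l\right) = \left(4 + 2 l\right) \left(12 + U\right)$)
$\left(P{\left(-14,18 \right)} + v{\left(18 \right)}\right) - 314 = \left(\left(48 + 4 \left(-14\right) + 24 \cdot 18 + 2 \left(-14\right) 18\right) - \frac{1}{3 \cdot 18}\right) - 314 = \left(\left(48 - 56 + 432 - 504\right) - \frac{1}{54}\right) - 314 = \left(-80 - \frac{1}{54}\right) - 314 = - \frac{4321}{54} - 314 = - \frac{21277}{54}$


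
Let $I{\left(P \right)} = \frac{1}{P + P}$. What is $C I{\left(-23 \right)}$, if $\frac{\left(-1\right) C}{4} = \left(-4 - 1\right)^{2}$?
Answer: $\frac{50}{23} \approx 2.1739$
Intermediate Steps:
$I{\left(P \right)} = \frac{1}{2 P}$
$C = -100$ ($C = - 4 \left(-4 - 1\right)^{2} = - 4 \left(-5\right)^{2} = \left(-4\right) 25 = -100$)
$C I{\left(-23 \right)} = - 100 \frac{1}{2 \left(-23\right)} = - 100 \cdot \frac{1}{2} \left(- \frac{1}{23}\right) = \left(-100\right) \left(- \frac{1}{46}\right) = \frac{50}{23}$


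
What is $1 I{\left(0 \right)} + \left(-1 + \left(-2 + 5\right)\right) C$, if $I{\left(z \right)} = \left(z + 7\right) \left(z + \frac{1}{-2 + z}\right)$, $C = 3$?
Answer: $\frac{5}{2} \approx 2.5$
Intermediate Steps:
$I{\left(z \right)} = \left(7 + z\right) \left(z + \frac{1}{-2 + z}\right)$
$1 I{\left(0 \right)} + \left(-1 + \left(-2 + 5\right)\right) C = 1 \frac{7 + 0^{3} - 0 + 5 \cdot 0^{2}}{-2 + 0} + \left(-1 + \left(-2 + 5\right)\right) 3 = 1 \frac{7 + 0 + 0 + 5 \cdot 0}{-2} + \left(-1 + 3\right) 3 = 1 \left(- \frac{7 + 0 + 0 + 0}{2}\right) + 2 \cdot 3 = 1 \left(\left(- \frac{1}{2}\right) 7\right) + 6 = 1 \left(- \frac{7}{2}\right) + 6 = - \frac{7}{2} + 6 = \frac{5}{2}$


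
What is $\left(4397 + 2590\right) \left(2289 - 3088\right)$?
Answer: $-5582613$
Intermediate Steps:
$\left(4397 + 2590\right) \left(2289 - 3088\right) = 6987 \left(-799\right) = -5582613$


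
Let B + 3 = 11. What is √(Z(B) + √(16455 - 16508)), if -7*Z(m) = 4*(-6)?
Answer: √(168 + 49*I*√53)/7 ≈ 2.3954 + 1.5196*I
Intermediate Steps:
B = 8 (B = -3 + 11 = 8)
Z(m) = 24/7 (Z(m) = -4*(-6)/7 = -⅐*(-24) = 24/7)
√(Z(B) + √(16455 - 16508)) = √(24/7 + √(16455 - 16508)) = √(24/7 + √(-53)) = √(24/7 + I*√53)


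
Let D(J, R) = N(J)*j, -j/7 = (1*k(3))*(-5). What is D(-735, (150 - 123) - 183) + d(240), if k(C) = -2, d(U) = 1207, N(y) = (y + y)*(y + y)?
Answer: -151261793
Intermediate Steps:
N(y) = 4*y**2 (N(y) = (2*y)*(2*y) = 4*y**2)
j = -70 (j = -7*1*(-2)*(-5) = -(-14)*(-5) = -7*10 = -70)
D(J, R) = -280*J**2 (D(J, R) = (4*J**2)*(-70) = -280*J**2)
D(-735, (150 - 123) - 183) + d(240) = -280*(-735)**2 + 1207 = -280*540225 + 1207 = -151263000 + 1207 = -151261793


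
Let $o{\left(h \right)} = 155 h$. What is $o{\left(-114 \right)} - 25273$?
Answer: $-42943$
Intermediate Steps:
$o{\left(-114 \right)} - 25273 = 155 \left(-114\right) - 25273 = -17670 - 25273 = -42943$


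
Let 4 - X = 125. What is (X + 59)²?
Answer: 3844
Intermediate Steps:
X = -121 (X = 4 - 1*125 = 4 - 125 = -121)
(X + 59)² = (-121 + 59)² = (-62)² = 3844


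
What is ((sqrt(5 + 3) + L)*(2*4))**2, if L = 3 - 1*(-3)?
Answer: 2816 + 1536*sqrt(2) ≈ 4988.2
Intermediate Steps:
L = 6 (L = 3 + 3 = 6)
((sqrt(5 + 3) + L)*(2*4))**2 = ((sqrt(5 + 3) + 6)*(2*4))**2 = ((sqrt(8) + 6)*8)**2 = ((2*sqrt(2) + 6)*8)**2 = ((6 + 2*sqrt(2))*8)**2 = (48 + 16*sqrt(2))**2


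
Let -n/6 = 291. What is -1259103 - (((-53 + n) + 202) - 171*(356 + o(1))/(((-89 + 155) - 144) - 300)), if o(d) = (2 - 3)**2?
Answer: -2515335/2 ≈ -1.2577e+6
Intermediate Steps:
n = -1746 (n = -6*291 = -1746)
o(d) = 1 (o(d) = (-1)**2 = 1)
-1259103 - (((-53 + n) + 202) - 171*(356 + o(1))/(((-89 + 155) - 144) - 300)) = -1259103 - (((-53 - 1746) + 202) - 171*(356 + 1)/(((-89 + 155) - 144) - 300)) = -1259103 - ((-1799 + 202) - 61047/((66 - 144) - 300)) = -1259103 - (-1597 - 61047/(-78 - 300)) = -1259103 - (-1597 - 61047/(-378)) = -1259103 - (-1597 - 61047*(-1)/378) = -1259103 - (-1597 - 171*(-17/18)) = -1259103 - (-1597 + 323/2) = -1259103 - 1*(-2871/2) = -1259103 + 2871/2 = -2515335/2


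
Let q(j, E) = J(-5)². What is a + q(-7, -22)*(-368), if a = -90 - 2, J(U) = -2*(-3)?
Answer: -13340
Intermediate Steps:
J(U) = 6
q(j, E) = 36 (q(j, E) = 6² = 36)
a = -92
a + q(-7, -22)*(-368) = -92 + 36*(-368) = -92 - 13248 = -13340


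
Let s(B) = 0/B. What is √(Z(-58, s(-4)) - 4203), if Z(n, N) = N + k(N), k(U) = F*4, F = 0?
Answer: 3*I*√467 ≈ 64.831*I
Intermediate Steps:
s(B) = 0
k(U) = 0 (k(U) = 0*4 = 0)
Z(n, N) = N (Z(n, N) = N + 0 = N)
√(Z(-58, s(-4)) - 4203) = √(0 - 4203) = √(-4203) = 3*I*√467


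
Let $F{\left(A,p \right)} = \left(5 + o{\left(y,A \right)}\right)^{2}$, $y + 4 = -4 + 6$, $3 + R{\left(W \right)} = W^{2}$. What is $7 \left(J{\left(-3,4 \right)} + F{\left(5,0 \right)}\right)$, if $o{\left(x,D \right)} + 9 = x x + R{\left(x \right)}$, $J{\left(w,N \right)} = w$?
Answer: $-14$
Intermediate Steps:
$R{\left(W \right)} = -3 + W^{2}$
$y = -2$ ($y = -4 + \left(-4 + 6\right) = -4 + 2 = -2$)
$o{\left(x,D \right)} = -12 + 2 x^{2}$ ($o{\left(x,D \right)} = -9 + \left(x x + \left(-3 + x^{2}\right)\right) = -9 + \left(x^{2} + \left(-3 + x^{2}\right)\right) = -9 + \left(-3 + 2 x^{2}\right) = -12 + 2 x^{2}$)
$F{\left(A,p \right)} = 1$ ($F{\left(A,p \right)} = \left(5 - \left(12 - 2 \left(-2\right)^{2}\right)\right)^{2} = \left(5 + \left(-12 + 2 \cdot 4\right)\right)^{2} = \left(5 + \left(-12 + 8\right)\right)^{2} = \left(5 - 4\right)^{2} = 1^{2} = 1$)
$7 \left(J{\left(-3,4 \right)} + F{\left(5,0 \right)}\right) = 7 \left(-3 + 1\right) = 7 \left(-2\right) = -14$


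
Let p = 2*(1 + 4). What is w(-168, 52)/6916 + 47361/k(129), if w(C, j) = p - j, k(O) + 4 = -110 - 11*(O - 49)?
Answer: -5849829/122759 ≈ -47.653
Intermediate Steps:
p = 10 (p = 2*5 = 10)
k(O) = 425 - 11*O (k(O) = -4 + (-110 - 11*(O - 49)) = -4 + (-110 - 11*(-49 + O)) = -4 + (-110 + (539 - 11*O)) = -4 + (429 - 11*O) = 425 - 11*O)
w(C, j) = 10 - j
w(-168, 52)/6916 + 47361/k(129) = (10 - 1*52)/6916 + 47361/(425 - 11*129) = (10 - 52)*(1/6916) + 47361/(425 - 1419) = -42*1/6916 + 47361/(-994) = -3/494 + 47361*(-1/994) = -3/494 - 47361/994 = -5849829/122759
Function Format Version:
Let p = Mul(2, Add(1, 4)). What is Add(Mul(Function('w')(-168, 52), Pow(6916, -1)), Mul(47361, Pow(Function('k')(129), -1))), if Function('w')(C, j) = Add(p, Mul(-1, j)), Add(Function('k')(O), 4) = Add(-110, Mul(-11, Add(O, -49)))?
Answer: Rational(-5849829, 122759) ≈ -47.653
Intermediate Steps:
p = 10 (p = Mul(2, 5) = 10)
Function('k')(O) = Add(425, Mul(-11, O)) (Function('k')(O) = Add(-4, Add(-110, Mul(-11, Add(O, -49)))) = Add(-4, Add(-110, Mul(-11, Add(-49, O)))) = Add(-4, Add(-110, Add(539, Mul(-11, O)))) = Add(-4, Add(429, Mul(-11, O))) = Add(425, Mul(-11, O)))
Function('w')(C, j) = Add(10, Mul(-1, j))
Add(Mul(Function('w')(-168, 52), Pow(6916, -1)), Mul(47361, Pow(Function('k')(129), -1))) = Add(Mul(Add(10, Mul(-1, 52)), Pow(6916, -1)), Mul(47361, Pow(Add(425, Mul(-11, 129)), -1))) = Add(Mul(Add(10, -52), Rational(1, 6916)), Mul(47361, Pow(Add(425, -1419), -1))) = Add(Mul(-42, Rational(1, 6916)), Mul(47361, Pow(-994, -1))) = Add(Rational(-3, 494), Mul(47361, Rational(-1, 994))) = Add(Rational(-3, 494), Rational(-47361, 994)) = Rational(-5849829, 122759)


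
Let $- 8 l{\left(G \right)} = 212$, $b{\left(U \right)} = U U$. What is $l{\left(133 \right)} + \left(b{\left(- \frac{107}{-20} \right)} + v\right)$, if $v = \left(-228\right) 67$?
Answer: $- \frac{6109551}{400} \approx -15274.0$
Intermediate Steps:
$b{\left(U \right)} = U^{2}$
$v = -15276$
$l{\left(G \right)} = - \frac{53}{2}$ ($l{\left(G \right)} = \left(- \frac{1}{8}\right) 212 = - \frac{53}{2}$)
$l{\left(133 \right)} + \left(b{\left(- \frac{107}{-20} \right)} + v\right) = - \frac{53}{2} - \left(15276 - \left(- \frac{107}{-20}\right)^{2}\right) = - \frac{53}{2} - \left(15276 - \left(\left(-107\right) \left(- \frac{1}{20}\right)\right)^{2}\right) = - \frac{53}{2} - \left(15276 - \left(\frac{107}{20}\right)^{2}\right) = - \frac{53}{2} + \left(\frac{11449}{400} - 15276\right) = - \frac{53}{2} - \frac{6098951}{400} = - \frac{6109551}{400}$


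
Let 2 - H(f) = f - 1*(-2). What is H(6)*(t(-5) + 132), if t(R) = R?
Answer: -762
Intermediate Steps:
H(f) = -f (H(f) = 2 - (f - 1*(-2)) = 2 - (f + 2) = 2 - (2 + f) = 2 + (-2 - f) = -f)
H(6)*(t(-5) + 132) = (-1*6)*(-5 + 132) = -6*127 = -762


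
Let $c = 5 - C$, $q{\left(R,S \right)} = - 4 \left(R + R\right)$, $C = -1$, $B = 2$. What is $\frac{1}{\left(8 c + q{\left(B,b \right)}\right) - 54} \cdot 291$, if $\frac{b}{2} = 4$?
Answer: $- \frac{291}{22} \approx -13.227$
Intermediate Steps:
$b = 8$ ($b = 2 \cdot 4 = 8$)
$q{\left(R,S \right)} = - 8 R$ ($q{\left(R,S \right)} = - 4 \cdot 2 R = - 8 R$)
$c = 6$ ($c = 5 - -1 = 5 + 1 = 6$)
$\frac{1}{\left(8 c + q{\left(B,b \right)}\right) - 54} \cdot 291 = \frac{1}{\left(8 \cdot 6 - 16\right) - 54} \cdot 291 = \frac{1}{\left(48 - 16\right) - 54} \cdot 291 = \frac{1}{32 - 54} \cdot 291 = \frac{1}{-22} \cdot 291 = \left(- \frac{1}{22}\right) 291 = - \frac{291}{22}$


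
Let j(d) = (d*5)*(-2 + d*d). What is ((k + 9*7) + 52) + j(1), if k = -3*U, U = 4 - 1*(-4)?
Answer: 86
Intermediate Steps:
U = 8 (U = 4 + 4 = 8)
k = -24 (k = -3*8 = -24)
j(d) = 5*d*(-2 + d**2) (j(d) = (5*d)*(-2 + d**2) = 5*d*(-2 + d**2))
((k + 9*7) + 52) + j(1) = ((-24 + 9*7) + 52) + 5*1*(-2 + 1**2) = ((-24 + 63) + 52) + 5*1*(-2 + 1) = (39 + 52) + 5*1*(-1) = 91 - 5 = 86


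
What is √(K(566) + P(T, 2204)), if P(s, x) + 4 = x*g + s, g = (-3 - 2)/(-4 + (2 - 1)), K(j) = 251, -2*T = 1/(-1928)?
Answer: √32788352937/2892 ≈ 62.613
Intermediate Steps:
T = 1/3856 (T = -½/(-1928) = -½*(-1/1928) = 1/3856 ≈ 0.00025934)
g = 5/3 (g = -5/(-4 + 1) = -5/(-3) = -5*(-⅓) = 5/3 ≈ 1.6667)
P(s, x) = -4 + s + 5*x/3 (P(s, x) = -4 + (x*(5/3) + s) = -4 + (5*x/3 + s) = -4 + (s + 5*x/3) = -4 + s + 5*x/3)
√(K(566) + P(T, 2204)) = √(251 + (-4 + 1/3856 + (5/3)*2204)) = √(251 + (-4 + 1/3856 + 11020/3)) = √(251 + 42446851/11568) = √(45350419/11568) = √32788352937/2892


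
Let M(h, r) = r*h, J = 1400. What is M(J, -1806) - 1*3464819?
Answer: -5993219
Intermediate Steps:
M(h, r) = h*r
M(J, -1806) - 1*3464819 = 1400*(-1806) - 1*3464819 = -2528400 - 3464819 = -5993219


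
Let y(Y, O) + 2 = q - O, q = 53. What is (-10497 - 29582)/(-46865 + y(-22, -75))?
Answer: 40079/46739 ≈ 0.85751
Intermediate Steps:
y(Y, O) = 51 - O (y(Y, O) = -2 + (53 - O) = 51 - O)
(-10497 - 29582)/(-46865 + y(-22, -75)) = (-10497 - 29582)/(-46865 + (51 - 1*(-75))) = -40079/(-46865 + (51 + 75)) = -40079/(-46865 + 126) = -40079/(-46739) = -40079*(-1/46739) = 40079/46739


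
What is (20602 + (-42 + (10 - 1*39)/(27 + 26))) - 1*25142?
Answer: -242875/53 ≈ -4582.5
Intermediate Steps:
(20602 + (-42 + (10 - 1*39)/(27 + 26))) - 1*25142 = (20602 + (-42 + (10 - 39)/53)) - 25142 = (20602 + (-42 - 29*1/53)) - 25142 = (20602 + (-42 - 29/53)) - 25142 = (20602 - 2255/53) - 25142 = 1089651/53 - 25142 = -242875/53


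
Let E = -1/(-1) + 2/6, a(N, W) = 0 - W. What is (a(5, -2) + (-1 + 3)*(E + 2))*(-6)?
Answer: -52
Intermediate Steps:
a(N, W) = -W
E = 4/3 (E = -1*(-1) + 2*(1/6) = 1 + 1/3 = 4/3 ≈ 1.3333)
(a(5, -2) + (-1 + 3)*(E + 2))*(-6) = (-1*(-2) + (-1 + 3)*(4/3 + 2))*(-6) = (2 + 2*(10/3))*(-6) = (2 + 20/3)*(-6) = (26/3)*(-6) = -52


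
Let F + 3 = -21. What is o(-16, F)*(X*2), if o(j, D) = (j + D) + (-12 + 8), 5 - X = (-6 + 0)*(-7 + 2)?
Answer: 2200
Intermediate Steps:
X = -25 (X = 5 - (-6 + 0)*(-7 + 2) = 5 - (-6)*(-5) = 5 - 1*30 = 5 - 30 = -25)
F = -24 (F = -3 - 21 = -24)
o(j, D) = -4 + D + j (o(j, D) = (D + j) - 4 = -4 + D + j)
o(-16, F)*(X*2) = (-4 - 24 - 16)*(-25*2) = -44*(-50) = 2200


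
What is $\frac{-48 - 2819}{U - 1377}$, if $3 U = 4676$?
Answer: $- \frac{8601}{545} \approx -15.782$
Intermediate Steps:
$U = \frac{4676}{3}$ ($U = \frac{1}{3} \cdot 4676 = \frac{4676}{3} \approx 1558.7$)
$\frac{-48 - 2819}{U - 1377} = \frac{-48 - 2819}{\frac{4676}{3} - 1377} = - \frac{2867}{\frac{545}{3}} = \left(-2867\right) \frac{3}{545} = - \frac{8601}{545}$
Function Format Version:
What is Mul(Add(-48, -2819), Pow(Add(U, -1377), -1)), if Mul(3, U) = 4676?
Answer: Rational(-8601, 545) ≈ -15.782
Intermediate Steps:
U = Rational(4676, 3) (U = Mul(Rational(1, 3), 4676) = Rational(4676, 3) ≈ 1558.7)
Mul(Add(-48, -2819), Pow(Add(U, -1377), -1)) = Mul(Add(-48, -2819), Pow(Add(Rational(4676, 3), -1377), -1)) = Mul(-2867, Pow(Rational(545, 3), -1)) = Mul(-2867, Rational(3, 545)) = Rational(-8601, 545)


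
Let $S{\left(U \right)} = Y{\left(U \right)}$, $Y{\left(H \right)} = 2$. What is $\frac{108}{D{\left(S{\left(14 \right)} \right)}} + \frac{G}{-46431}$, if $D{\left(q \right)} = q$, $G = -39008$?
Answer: $\frac{2546282}{46431} \approx 54.84$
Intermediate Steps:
$S{\left(U \right)} = 2$
$\frac{108}{D{\left(S{\left(14 \right)} \right)}} + \frac{G}{-46431} = \frac{108}{2} - \frac{39008}{-46431} = 108 \cdot \frac{1}{2} - - \frac{39008}{46431} = 54 + \frac{39008}{46431} = \frac{2546282}{46431}$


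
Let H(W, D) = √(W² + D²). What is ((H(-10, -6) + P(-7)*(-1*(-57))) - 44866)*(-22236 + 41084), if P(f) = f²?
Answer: -792991904 + 37696*√34 ≈ -7.9277e+8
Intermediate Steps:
H(W, D) = √(D² + W²)
((H(-10, -6) + P(-7)*(-1*(-57))) - 44866)*(-22236 + 41084) = ((√((-6)² + (-10)²) + (-7)²*(-1*(-57))) - 44866)*(-22236 + 41084) = ((√(36 + 100) + 49*57) - 44866)*18848 = ((√136 + 2793) - 44866)*18848 = ((2*√34 + 2793) - 44866)*18848 = ((2793 + 2*√34) - 44866)*18848 = (-42073 + 2*√34)*18848 = -792991904 + 37696*√34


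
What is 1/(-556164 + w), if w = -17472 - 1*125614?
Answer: -1/699250 ≈ -1.4301e-6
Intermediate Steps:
w = -143086 (w = -17472 - 125614 = -143086)
1/(-556164 + w) = 1/(-556164 - 143086) = 1/(-699250) = -1/699250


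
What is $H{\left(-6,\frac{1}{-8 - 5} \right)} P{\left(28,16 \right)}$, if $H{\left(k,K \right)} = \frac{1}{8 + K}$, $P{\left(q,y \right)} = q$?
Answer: $\frac{364}{103} \approx 3.534$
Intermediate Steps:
$H{\left(-6,\frac{1}{-8 - 5} \right)} P{\left(28,16 \right)} = \frac{1}{8 + \frac{1}{-8 - 5}} \cdot 28 = \frac{1}{8 + \frac{1}{-13}} \cdot 28 = \frac{1}{8 - \frac{1}{13}} \cdot 28 = \frac{1}{\frac{103}{13}} \cdot 28 = \frac{13}{103} \cdot 28 = \frac{364}{103}$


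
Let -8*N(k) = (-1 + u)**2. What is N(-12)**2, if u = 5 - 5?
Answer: 1/64 ≈ 0.015625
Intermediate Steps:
u = 0
N(k) = -1/8 (N(k) = -(-1 + 0)**2/8 = -1/8*(-1)**2 = -1/8*1 = -1/8)
N(-12)**2 = (-1/8)**2 = 1/64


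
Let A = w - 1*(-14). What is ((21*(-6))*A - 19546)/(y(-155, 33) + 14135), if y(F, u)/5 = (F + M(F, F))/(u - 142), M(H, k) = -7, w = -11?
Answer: -2171716/1541525 ≈ -1.4088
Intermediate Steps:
y(F, u) = 5*(-7 + F)/(-142 + u) (y(F, u) = 5*((F - 7)/(u - 142)) = 5*((-7 + F)/(-142 + u)) = 5*(-7 + F)/(-142 + u))
A = 3 (A = -11 - 1*(-14) = -11 + 14 = 3)
((21*(-6))*A - 19546)/(y(-155, 33) + 14135) = ((21*(-6))*3 - 19546)/(5*(-7 - 155)/(-142 + 33) + 14135) = (-126*3 - 19546)/(5*(-162)/(-109) + 14135) = (-378 - 19546)/(5*(-1/109)*(-162) + 14135) = -19924/(810/109 + 14135) = -19924/1541525/109 = -19924*109/1541525 = -2171716/1541525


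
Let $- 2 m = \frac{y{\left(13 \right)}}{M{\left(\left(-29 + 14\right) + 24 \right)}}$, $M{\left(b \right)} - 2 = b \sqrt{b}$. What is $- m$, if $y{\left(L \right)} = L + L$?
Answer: $\frac{13}{29} \approx 0.44828$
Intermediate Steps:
$y{\left(L \right)} = 2 L$
$M{\left(b \right)} = 2 + b^{\frac{3}{2}}$ ($M{\left(b \right)} = 2 + b \sqrt{b} = 2 + b^{\frac{3}{2}}$)
$m = - \frac{13}{29}$ ($m = - \frac{2 \cdot 13 \frac{1}{2 + \left(\left(-29 + 14\right) + 24\right)^{\frac{3}{2}}}}{2} = - \frac{26 \frac{1}{2 + \left(-15 + 24\right)^{\frac{3}{2}}}}{2} = - \frac{26 \frac{1}{2 + 9^{\frac{3}{2}}}}{2} = - \frac{26 \frac{1}{2 + 27}}{2} = - \frac{26 \cdot \frac{1}{29}}{2} = \left(- \frac{1}{2}\right) \frac{26}{29} = - \frac{13}{29} \approx -0.44828$)
$- m = \left(-1\right) \left(- \frac{13}{29}\right) = \frac{13}{29}$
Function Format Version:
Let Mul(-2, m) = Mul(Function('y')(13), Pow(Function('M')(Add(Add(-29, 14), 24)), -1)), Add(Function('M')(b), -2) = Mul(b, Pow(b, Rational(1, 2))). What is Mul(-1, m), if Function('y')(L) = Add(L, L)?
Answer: Rational(13, 29) ≈ 0.44828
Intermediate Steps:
Function('y')(L) = Mul(2, L)
Function('M')(b) = Add(2, Pow(b, Rational(3, 2))) (Function('M')(b) = Add(2, Mul(b, Pow(b, Rational(1, 2)))) = Add(2, Pow(b, Rational(3, 2))))
m = Rational(-13, 29) (m = Mul(Rational(-1, 2), Mul(Mul(2, 13), Pow(Add(2, Pow(Add(Add(-29, 14), 24), Rational(3, 2))), -1))) = Mul(Rational(-1, 2), Mul(26, Pow(Add(2, Pow(Add(-15, 24), Rational(3, 2))), -1))) = Mul(Rational(-1, 2), Mul(26, Pow(Add(2, Pow(9, Rational(3, 2))), -1))) = Mul(Rational(-1, 2), Mul(26, Pow(Add(2, 27), -1))) = Mul(Rational(-1, 2), Mul(26, Pow(29, -1))) = Mul(Rational(-1, 2), Mul(26, Rational(1, 29))) = Mul(Rational(-1, 2), Rational(26, 29)) = Rational(-13, 29) ≈ -0.44828)
Mul(-1, m) = Mul(-1, Rational(-13, 29)) = Rational(13, 29)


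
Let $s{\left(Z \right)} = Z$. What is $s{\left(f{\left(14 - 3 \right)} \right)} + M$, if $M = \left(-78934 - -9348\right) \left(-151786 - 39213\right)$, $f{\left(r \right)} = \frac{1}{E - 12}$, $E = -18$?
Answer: $\frac{398725692419}{30} \approx 1.3291 \cdot 10^{10}$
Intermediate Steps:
$f{\left(r \right)} = - \frac{1}{30}$ ($f{\left(r \right)} = \frac{1}{-18 - 12} = \frac{1}{-30} = - \frac{1}{30}$)
$M = 13290856414$ ($M = \left(-78934 + \left(9438 - 90\right)\right) \left(-190999\right) = \left(-78934 + 9348\right) \left(-190999\right) = \left(-69586\right) \left(-190999\right) = 13290856414$)
$s{\left(f{\left(14 - 3 \right)} \right)} + M = - \frac{1}{30} + 13290856414 = \frac{398725692419}{30}$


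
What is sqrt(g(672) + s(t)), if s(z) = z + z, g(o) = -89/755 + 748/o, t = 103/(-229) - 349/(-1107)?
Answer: sqrt(2317290048612984270)/1786351140 ≈ 0.85216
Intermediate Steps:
t = -34100/253503 (t = 103*(-1/229) - 349*(-1/1107) = -103/229 + 349/1107 = -34100/253503 ≈ -0.13452)
g(o) = -89/755 + 748/o (g(o) = -89*1/755 + 748/o = -89/755 + 748/o)
s(z) = 2*z
sqrt(g(672) + s(t)) = sqrt((-89/755 + 748/672) + 2*(-34100/253503)) = sqrt((-89/755 + 748*(1/672)) - 68200/253503) = sqrt((-89/755 + 187/168) - 68200/253503) = sqrt(126233/126840 - 68200/253503) = sqrt(7783318733/10718106840) = sqrt(2317290048612984270)/1786351140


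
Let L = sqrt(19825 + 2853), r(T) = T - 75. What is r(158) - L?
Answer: 83 - sqrt(22678) ≈ -67.592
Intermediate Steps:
r(T) = -75 + T
L = sqrt(22678) ≈ 150.59
r(158) - L = (-75 + 158) - sqrt(22678) = 83 - sqrt(22678)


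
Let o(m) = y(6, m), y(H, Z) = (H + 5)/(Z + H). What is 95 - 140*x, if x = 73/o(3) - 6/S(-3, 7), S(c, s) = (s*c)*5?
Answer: -91023/11 ≈ -8274.8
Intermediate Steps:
S(c, s) = 5*c*s (S(c, s) = (c*s)*5 = 5*c*s)
y(H, Z) = (5 + H)/(H + Z)
o(m) = 11/(6 + m) (o(m) = (5 + 6)/(6 + m) = 11/(6 + m))
x = 23017/385 (x = 73/((11/(6 + 3))) - 6/(5*(-3)*7) = 73/((11/9)) - 6/(-105) = 73/((11*(⅑))) - 6*(-1/105) = 73/(11/9) + 2/35 = 73*(9/11) + 2/35 = 657/11 + 2/35 = 23017/385 ≈ 59.784)
95 - 140*x = 95 - 140*23017/385 = 95 - 92068/11 = -91023/11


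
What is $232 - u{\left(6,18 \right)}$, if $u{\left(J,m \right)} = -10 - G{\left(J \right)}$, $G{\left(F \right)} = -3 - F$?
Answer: $233$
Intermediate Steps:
$u{\left(J,m \right)} = -7 + J$ ($u{\left(J,m \right)} = -10 - \left(-3 - J\right) = -10 + \left(3 + J\right) = -7 + J$)
$232 - u{\left(6,18 \right)} = 232 - \left(-7 + 6\right) = 232 - -1 = 232 + 1 = 233$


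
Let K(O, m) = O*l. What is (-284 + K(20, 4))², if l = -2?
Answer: 104976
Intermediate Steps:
K(O, m) = -2*O (K(O, m) = O*(-2) = -2*O)
(-284 + K(20, 4))² = (-284 - 2*20)² = (-284 - 40)² = (-324)² = 104976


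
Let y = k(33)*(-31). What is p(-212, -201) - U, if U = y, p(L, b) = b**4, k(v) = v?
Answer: 1632241824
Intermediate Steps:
y = -1023 (y = 33*(-31) = -1023)
U = -1023
p(-212, -201) - U = (-201)**4 - 1*(-1023) = 1632240801 + 1023 = 1632241824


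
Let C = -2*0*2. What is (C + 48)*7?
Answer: 336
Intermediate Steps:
C = 0 (C = 0*2 = 0)
(C + 48)*7 = (0 + 48)*7 = 48*7 = 336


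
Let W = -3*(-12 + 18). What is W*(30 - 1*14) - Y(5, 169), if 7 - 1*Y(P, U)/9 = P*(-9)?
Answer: -756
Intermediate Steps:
Y(P, U) = 63 + 81*P (Y(P, U) = 63 - 9*P*(-9) = 63 - (-81)*P = 63 + 81*P)
W = -18 (W = -3*6 = -18)
W*(30 - 1*14) - Y(5, 169) = -18*(30 - 1*14) - (63 + 81*5) = -18*(30 - 14) - (63 + 405) = -18*16 - 1*468 = -288 - 468 = -756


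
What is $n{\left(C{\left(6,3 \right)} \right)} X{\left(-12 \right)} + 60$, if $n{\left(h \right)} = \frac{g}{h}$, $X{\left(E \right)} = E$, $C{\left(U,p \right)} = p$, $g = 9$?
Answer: $24$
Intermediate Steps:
$n{\left(h \right)} = \frac{9}{h}$
$n{\left(C{\left(6,3 \right)} \right)} X{\left(-12 \right)} + 60 = \frac{9}{3} \left(-12\right) + 60 = 9 \cdot \frac{1}{3} \left(-12\right) + 60 = 3 \left(-12\right) + 60 = -36 + 60 = 24$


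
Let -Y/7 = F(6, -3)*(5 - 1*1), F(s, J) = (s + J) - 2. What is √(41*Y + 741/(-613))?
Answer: I*√431837045/613 ≈ 33.9*I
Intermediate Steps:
F(s, J) = -2 + J + s (F(s, J) = (J + s) - 2 = -2 + J + s)
Y = -28 (Y = -7*(-2 - 3 + 6)*(5 - 1*1) = -7*(5 - 1) = -7*4 = -28)
√(41*Y + 741/(-613)) = √(41*(-28) + 741/(-613)) = √(-1148 + 741*(-1/613)) = √(-1148 - 741/613) = √(-704465/613) = I*√431837045/613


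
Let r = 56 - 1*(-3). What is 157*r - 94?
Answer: 9169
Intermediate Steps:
r = 59 (r = 56 + 3 = 59)
157*r - 94 = 157*59 - 94 = 9263 - 94 = 9169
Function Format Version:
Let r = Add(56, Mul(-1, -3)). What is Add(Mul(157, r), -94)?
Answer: 9169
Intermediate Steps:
r = 59 (r = Add(56, 3) = 59)
Add(Mul(157, r), -94) = Add(Mul(157, 59), -94) = Add(9263, -94) = 9169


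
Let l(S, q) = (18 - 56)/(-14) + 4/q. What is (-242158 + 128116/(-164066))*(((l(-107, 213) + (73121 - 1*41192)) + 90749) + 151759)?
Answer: -2709518950238548208/40770401 ≈ -6.6458e+10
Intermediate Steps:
l(S, q) = 19/7 + 4/q (l(S, q) = -38*(-1/14) + 4/q = 19/7 + 4/q)
(-242158 + 128116/(-164066))*(((l(-107, 213) + (73121 - 1*41192)) + 90749) + 151759) = (-242158 + 128116/(-164066))*((((19/7 + 4/213) + (73121 - 1*41192)) + 90749) + 151759) = (-242158 + 128116*(-1/164066))*((((19/7 + 4*(1/213)) + (73121 - 41192)) + 90749) + 151759) = (-242158 - 64058/82033)*((((19/7 + 4/213) + 31929) + 90749) + 151759) = -19865011272*(((4075/1491 + 31929) + 90749) + 151759)/82033 = -19865011272*((47610214/1491 + 90749) + 151759)/82033 = -19865011272*(182916973/1491 + 151759)/82033 = -19865011272/82033*409189642/1491 = -2709518950238548208/40770401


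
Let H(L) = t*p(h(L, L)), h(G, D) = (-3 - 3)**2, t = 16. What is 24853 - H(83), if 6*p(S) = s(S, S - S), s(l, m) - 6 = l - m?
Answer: 24741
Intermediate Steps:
s(l, m) = 6 + l - m (s(l, m) = 6 + (l - m) = 6 + l - m)
h(G, D) = 36 (h(G, D) = (-6)**2 = 36)
p(S) = 1 + S/6 (p(S) = (6 + S - (S - S))/6 = (6 + S - 1*0)/6 = (6 + S + 0)/6 = (6 + S)/6 = 1 + S/6)
H(L) = 112 (H(L) = 16*(1 + (1/6)*36) = 16*(1 + 6) = 16*7 = 112)
24853 - H(83) = 24853 - 1*112 = 24853 - 112 = 24741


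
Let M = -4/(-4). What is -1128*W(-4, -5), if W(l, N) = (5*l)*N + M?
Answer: -113928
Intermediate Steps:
M = 1 (M = -4*(-¼) = 1)
W(l, N) = 1 + 5*N*l (W(l, N) = (5*l)*N + 1 = 5*N*l + 1 = 1 + 5*N*l)
-1128*W(-4, -5) = -1128*(1 + 5*(-5)*(-4)) = -1128*(1 + 100) = -1128*101 = -113928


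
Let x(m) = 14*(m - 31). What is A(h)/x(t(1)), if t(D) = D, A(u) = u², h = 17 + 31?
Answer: -192/35 ≈ -5.4857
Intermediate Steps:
h = 48
x(m) = -434 + 14*m (x(m) = 14*(-31 + m) = -434 + 14*m)
A(h)/x(t(1)) = 48²/(-434 + 14*1) = 2304/(-434 + 14) = 2304/(-420) = 2304*(-1/420) = -192/35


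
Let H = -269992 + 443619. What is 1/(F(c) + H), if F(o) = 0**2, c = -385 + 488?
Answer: 1/173627 ≈ 5.7595e-6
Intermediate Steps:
c = 103
F(o) = 0
H = 173627
1/(F(c) + H) = 1/(0 + 173627) = 1/173627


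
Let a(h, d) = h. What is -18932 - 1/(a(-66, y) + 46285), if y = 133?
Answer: -875018109/46219 ≈ -18932.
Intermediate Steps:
-18932 - 1/(a(-66, y) + 46285) = -18932 - 1/(-66 + 46285) = -18932 - 1/46219 = -875018109/46219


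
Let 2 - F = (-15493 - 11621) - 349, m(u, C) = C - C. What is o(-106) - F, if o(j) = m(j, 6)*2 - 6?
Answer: -27471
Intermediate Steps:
m(u, C) = 0
o(j) = -6 (o(j) = 0*2 - 6 = 0 - 6 = -6)
F = 27465 (F = 2 - ((-15493 - 11621) - 349) = 2 - (-27114 - 349) = 2 - 1*(-27463) = 2 + 27463 = 27465)
o(-106) - F = -6 - 1*27465 = -6 - 27465 = -27471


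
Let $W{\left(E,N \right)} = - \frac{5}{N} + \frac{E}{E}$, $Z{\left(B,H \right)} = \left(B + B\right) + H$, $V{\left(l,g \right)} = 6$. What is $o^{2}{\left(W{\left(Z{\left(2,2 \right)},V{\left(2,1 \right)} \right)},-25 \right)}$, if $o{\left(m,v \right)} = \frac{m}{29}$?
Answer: $\frac{1}{30276} \approx 3.3029 \cdot 10^{-5}$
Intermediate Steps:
$Z{\left(B,H \right)} = H + 2 B$ ($Z{\left(B,H \right)} = 2 B + H = H + 2 B$)
$W{\left(E,N \right)} = 1 - \frac{5}{N}$ ($W{\left(E,N \right)} = - \frac{5}{N} + 1 = 1 - \frac{5}{N}$)
$o{\left(m,v \right)} = \frac{m}{29}$ ($o{\left(m,v \right)} = m \frac{1}{29} = \frac{m}{29}$)
$o^{2}{\left(W{\left(Z{\left(2,2 \right)},V{\left(2,1 \right)} \right)},-25 \right)} = \left(\frac{\frac{1}{6} \left(-5 + 6\right)}{29}\right)^{2} = \left(\frac{\frac{1}{6} \cdot 1}{29}\right)^{2} = \left(\frac{1}{29} \cdot \frac{1}{6}\right)^{2} = \left(\frac{1}{174}\right)^{2} = \frac{1}{30276}$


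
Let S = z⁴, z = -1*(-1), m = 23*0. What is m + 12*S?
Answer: 12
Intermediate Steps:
m = 0
z = 1
S = 1 (S = 1⁴ = 1)
m + 12*S = 0 + 12*1 = 0 + 12 = 12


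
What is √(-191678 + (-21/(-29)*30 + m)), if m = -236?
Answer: 2*I*√40345351/29 ≈ 438.06*I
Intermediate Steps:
√(-191678 + (-21/(-29)*30 + m)) = √(-191678 + (-21/(-29)*30 - 236)) = √(-191678 + (-21*(-1/29)*30 - 236)) = √(-191678 + ((21/29)*30 - 236)) = √(-191678 + (630/29 - 236)) = √(-191678 - 6214/29) = √(-5564876/29) = 2*I*√40345351/29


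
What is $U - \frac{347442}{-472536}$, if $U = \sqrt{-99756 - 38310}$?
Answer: $\frac{57907}{78756} + i \sqrt{138066} \approx 0.73527 + 371.57 i$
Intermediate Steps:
$U = i \sqrt{138066}$ ($U = \sqrt{-138066} = i \sqrt{138066} \approx 371.57 i$)
$U - \frac{347442}{-472536} = i \sqrt{138066} - \frac{347442}{-472536} = i \sqrt{138066} - - \frac{57907}{78756} = i \sqrt{138066} + \frac{57907}{78756} = \frac{57907}{78756} + i \sqrt{138066}$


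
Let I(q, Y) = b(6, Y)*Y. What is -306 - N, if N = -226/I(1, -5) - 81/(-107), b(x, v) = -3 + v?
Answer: -644369/2140 ≈ -301.11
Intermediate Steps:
I(q, Y) = Y*(-3 + Y) (I(q, Y) = (-3 + Y)*Y = Y*(-3 + Y))
N = -10471/2140 (N = -226*(-1/(5*(-3 - 5))) - 81/(-107) = -226/((-5*(-8))) - 81*(-1/107) = -226/40 + 81/107 = -226*1/40 + 81/107 = -113/20 + 81/107 = -10471/2140 ≈ -4.8930)
-306 - N = -306 - 1*(-10471/2140) = -306 + 10471/2140 = -644369/2140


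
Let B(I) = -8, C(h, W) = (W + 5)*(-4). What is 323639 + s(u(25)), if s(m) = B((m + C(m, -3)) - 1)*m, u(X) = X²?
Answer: 318639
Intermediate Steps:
C(h, W) = -20 - 4*W (C(h, W) = (5 + W)*(-4) = -20 - 4*W)
s(m) = -8*m
323639 + s(u(25)) = 323639 - 8*25² = 323639 - 8*625 = 323639 - 5000 = 318639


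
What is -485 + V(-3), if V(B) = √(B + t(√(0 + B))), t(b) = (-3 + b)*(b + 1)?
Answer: -485 + √(-9 - 2*I*√3) ≈ -484.43 - 3.0532*I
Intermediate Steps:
t(b) = (1 + b)*(-3 + b) (t(b) = (-3 + b)*(1 + b) = (1 + b)*(-3 + b))
V(B) = √(-3 - 2*√B + 2*B) (V(B) = √(B + (-3 + (√(0 + B))² - 2*√(0 + B))) = √(B + (-3 + (√B)² - 2*√B)) = √(B + (-3 + B - 2*√B)) = √(-3 - 2*√B + 2*B))
-485 + V(-3) = -485 + √(-3 - 2*I*√3 + 2*(-3)) = -485 + √(-3 - 2*I*√3 - 6) = -485 + √(-9 - 2*I*√3)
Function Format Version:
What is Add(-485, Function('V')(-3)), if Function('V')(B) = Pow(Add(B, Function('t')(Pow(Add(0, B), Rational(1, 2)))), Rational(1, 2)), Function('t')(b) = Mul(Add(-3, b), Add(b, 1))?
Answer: Add(-485, Pow(Add(-9, Mul(-2, I, Pow(3, Rational(1, 2)))), Rational(1, 2))) ≈ Add(-484.43, Mul(-3.0532, I))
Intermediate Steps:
Function('t')(b) = Mul(Add(1, b), Add(-3, b)) (Function('t')(b) = Mul(Add(-3, b), Add(1, b)) = Mul(Add(1, b), Add(-3, b)))
Function('V')(B) = Pow(Add(-3, Mul(-2, Pow(B, Rational(1, 2))), Mul(2, B)), Rational(1, 2)) (Function('V')(B) = Pow(Add(B, Add(-3, Pow(Pow(Add(0, B), Rational(1, 2)), 2), Mul(-2, Pow(Add(0, B), Rational(1, 2))))), Rational(1, 2)) = Pow(Add(B, Add(-3, Pow(Pow(B, Rational(1, 2)), 2), Mul(-2, Pow(B, Rational(1, 2))))), Rational(1, 2)) = Pow(Add(B, Add(-3, B, Mul(-2, Pow(B, Rational(1, 2))))), Rational(1, 2)) = Pow(Add(-3, Mul(-2, Pow(B, Rational(1, 2))), Mul(2, B)), Rational(1, 2)))
Add(-485, Function('V')(-3)) = Add(-485, Pow(Add(-3, Mul(-2, Pow(-3, Rational(1, 2))), Mul(2, -3)), Rational(1, 2))) = Add(-485, Pow(Add(-3, Mul(-2, Mul(I, Pow(3, Rational(1, 2)))), -6), Rational(1, 2))) = Add(-485, Pow(Add(-3, Mul(-2, I, Pow(3, Rational(1, 2))), -6), Rational(1, 2))) = Add(-485, Pow(Add(-9, Mul(-2, I, Pow(3, Rational(1, 2)))), Rational(1, 2)))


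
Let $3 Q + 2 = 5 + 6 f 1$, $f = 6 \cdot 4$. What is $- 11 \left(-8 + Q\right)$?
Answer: $-451$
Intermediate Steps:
$f = 24$
$Q = 49$ ($Q = - \frac{2}{3} + \frac{5 + 6 \cdot 24 \cdot 1}{3} = - \frac{2}{3} + \frac{5 + 6 \cdot 24}{3} = - \frac{2}{3} + \frac{5 + 144}{3} = - \frac{2}{3} + \frac{1}{3} \cdot 149 = - \frac{2}{3} + \frac{149}{3} = 49$)
$- 11 \left(-8 + Q\right) = - 11 \left(-8 + 49\right) = \left(-11\right) 41 = -451$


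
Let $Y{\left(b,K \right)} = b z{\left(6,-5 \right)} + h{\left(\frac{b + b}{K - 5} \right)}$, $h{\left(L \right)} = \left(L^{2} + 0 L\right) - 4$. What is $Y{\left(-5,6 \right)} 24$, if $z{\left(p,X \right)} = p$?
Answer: $1584$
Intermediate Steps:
$h{\left(L \right)} = -4 + L^{2}$ ($h{\left(L \right)} = \left(L^{2} + 0\right) - 4 = L^{2} - 4 = -4 + L^{2}$)
$Y{\left(b,K \right)} = -4 + 6 b + \frac{4 b^{2}}{\left(-5 + K\right)^{2}}$ ($Y{\left(b,K \right)} = b 6 + \left(-4 + \left(\frac{b + b}{K - 5}\right)^{2}\right) = 6 b + \left(-4 + \left(\frac{2 b}{-5 + K}\right)^{2}\right) = 6 b + \left(-4 + \frac{4 b^{2}}{\left(-5 + K\right)^{2}}\right) = -4 + 6 b + \frac{4 b^{2}}{\left(-5 + K\right)^{2}}$)
$Y{\left(-5,6 \right)} 24 = \left(-4 + 6 \left(-5\right) + \frac{4 \left(-5\right)^{2}}{\left(-5 + 6\right)^{2}}\right) 24 = \left(-4 - 30 + 4 \cdot 25 \cdot 1^{-2}\right) 24 = \left(-4 - 30 + 4 \cdot 25 \cdot 1\right) 24 = \left(-4 - 30 + 100\right) 24 = 66 \cdot 24 = 1584$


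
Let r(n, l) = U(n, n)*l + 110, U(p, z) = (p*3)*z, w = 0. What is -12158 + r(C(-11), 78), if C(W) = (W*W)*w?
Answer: -12048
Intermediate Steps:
C(W) = 0 (C(W) = (W*W)*0 = W**2*0 = 0)
U(p, z) = 3*p*z (U(p, z) = (3*p)*z = 3*p*z)
r(n, l) = 110 + 3*l*n**2 (r(n, l) = (3*n*n)*l + 110 = (3*n**2)*l + 110 = 3*l*n**2 + 110 = 110 + 3*l*n**2)
-12158 + r(C(-11), 78) = -12158 + (110 + 3*78*0**2) = -12158 + (110 + 3*78*0) = -12158 + (110 + 0) = -12158 + 110 = -12048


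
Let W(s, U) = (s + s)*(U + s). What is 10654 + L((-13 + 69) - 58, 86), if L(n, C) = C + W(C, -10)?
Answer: 23812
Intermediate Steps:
W(s, U) = 2*s*(U + s) (W(s, U) = (2*s)*(U + s) = 2*s*(U + s))
L(n, C) = C + 2*C*(-10 + C)
10654 + L((-13 + 69) - 58, 86) = 10654 + 86*(-19 + 2*86) = 10654 + 86*(-19 + 172) = 10654 + 86*153 = 10654 + 13158 = 23812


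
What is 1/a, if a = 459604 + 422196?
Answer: 1/881800 ≈ 1.1340e-6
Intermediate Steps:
a = 881800
1/a = 1/881800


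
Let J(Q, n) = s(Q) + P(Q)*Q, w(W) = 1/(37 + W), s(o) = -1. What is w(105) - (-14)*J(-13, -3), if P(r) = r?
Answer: 333985/142 ≈ 2352.0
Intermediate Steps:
J(Q, n) = -1 + Q**2 (J(Q, n) = -1 + Q*Q = -1 + Q**2)
w(105) - (-14)*J(-13, -3) = 1/(37 + 105) - (-14)*(-1 + (-13)**2) = 1/142 - (-14)*(-1 + 169) = 1/142 - (-14)*168 = 1/142 - 1*(-2352) = 1/142 + 2352 = 333985/142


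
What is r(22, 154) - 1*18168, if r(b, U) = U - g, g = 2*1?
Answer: -18016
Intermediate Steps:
g = 2
r(b, U) = -2 + U (r(b, U) = U - 1*2 = U - 2 = -2 + U)
r(22, 154) - 1*18168 = (-2 + 154) - 1*18168 = 152 - 18168 = -18016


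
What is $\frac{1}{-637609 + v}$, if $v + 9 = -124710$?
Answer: $- \frac{1}{762328} \approx -1.3118 \cdot 10^{-6}$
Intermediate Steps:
$v = -124719$ ($v = -9 - 124710 = -124719$)
$\frac{1}{-637609 + v} = \frac{1}{-637609 - 124719} = \frac{1}{-762328} = - \frac{1}{762328}$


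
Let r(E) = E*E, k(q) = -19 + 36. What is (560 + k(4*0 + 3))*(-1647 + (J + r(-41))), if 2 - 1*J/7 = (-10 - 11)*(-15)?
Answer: -1244589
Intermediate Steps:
k(q) = 17
r(E) = E**2
J = -2191 (J = 14 - 7*(-10 - 11)*(-15) = 14 - (-147)*(-15) = 14 - 7*315 = 14 - 2205 = -2191)
(560 + k(4*0 + 3))*(-1647 + (J + r(-41))) = (560 + 17)*(-1647 + (-2191 + (-41)**2)) = 577*(-1647 + (-2191 + 1681)) = 577*(-1647 - 510) = 577*(-2157) = -1244589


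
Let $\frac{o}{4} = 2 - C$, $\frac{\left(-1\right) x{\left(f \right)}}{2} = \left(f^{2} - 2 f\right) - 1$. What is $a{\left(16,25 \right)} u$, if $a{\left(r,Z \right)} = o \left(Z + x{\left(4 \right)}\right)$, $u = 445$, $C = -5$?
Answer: $137060$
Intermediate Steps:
$x{\left(f \right)} = 2 - 2 f^{2} + 4 f$ ($x{\left(f \right)} = - 2 \left(\left(f^{2} - 2 f\right) - 1\right) = - 2 \left(-1 + f^{2} - 2 f\right) = 2 - 2 f^{2} + 4 f$)
$o = 28$ ($o = 4 \left(2 - -5\right) = 4 \left(2 + 5\right) = 4 \cdot 7 = 28$)
$a{\left(r,Z \right)} = -392 + 28 Z$ ($a{\left(r,Z \right)} = 28 \left(Z + \left(2 - 2 \cdot 4^{2} + 4 \cdot 4\right)\right) = 28 \left(Z + \left(2 - 32 + 16\right)\right) = 28 \left(Z - 14\right) = 28 \left(-14 + Z\right) = -392 + 28 Z$)
$a{\left(16,25 \right)} u = \left(-392 + 28 \cdot 25\right) 445 = \left(-392 + 700\right) 445 = 308 \cdot 445 = 137060$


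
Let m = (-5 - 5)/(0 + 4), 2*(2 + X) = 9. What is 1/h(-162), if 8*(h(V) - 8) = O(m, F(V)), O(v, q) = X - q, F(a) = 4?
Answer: 16/125 ≈ 0.12800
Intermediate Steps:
X = 5/2 (X = -2 + (1/2)*9 = -2 + 9/2 = 5/2 ≈ 2.5000)
m = -5/2 (m = -10/4 = -10*1/4 = -5/2 ≈ -2.5000)
O(v, q) = 5/2 - q
h(V) = 125/16 (h(V) = 8 + (5/2 - 1*4)/8 = 8 + (5/2 - 4)/8 = 8 + (1/8)*(-3/2) = 8 - 3/16 = 125/16)
1/h(-162) = 1/(125/16) = 16/125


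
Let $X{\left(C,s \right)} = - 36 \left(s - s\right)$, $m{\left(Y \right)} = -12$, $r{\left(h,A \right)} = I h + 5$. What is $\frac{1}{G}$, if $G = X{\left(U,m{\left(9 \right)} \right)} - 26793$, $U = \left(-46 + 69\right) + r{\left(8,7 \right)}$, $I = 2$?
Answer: $- \frac{1}{26793} \approx -3.7323 \cdot 10^{-5}$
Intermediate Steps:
$r{\left(h,A \right)} = 5 + 2 h$ ($r{\left(h,A \right)} = 2 h + 5 = 5 + 2 h$)
$U = 44$ ($U = \left(-46 + 69\right) + \left(5 + 2 \cdot 8\right) = 23 + \left(5 + 16\right) = 23 + 21 = 44$)
$X{\left(C,s \right)} = 0$ ($X{\left(C,s \right)} = \left(-36\right) 0 = 0$)
$G = -26793$ ($G = 0 - 26793 = -26793$)
$\frac{1}{G} = \frac{1}{-26793} = - \frac{1}{26793}$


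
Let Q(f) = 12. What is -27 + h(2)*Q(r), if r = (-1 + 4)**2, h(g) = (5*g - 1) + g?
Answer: 105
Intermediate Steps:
h(g) = -1 + 6*g (h(g) = (-1 + 5*g) + g = -1 + 6*g)
r = 9 (r = 3**2 = 9)
-27 + h(2)*Q(r) = -27 + (-1 + 6*2)*12 = -27 + (-1 + 12)*12 = -27 + 11*12 = -27 + 132 = 105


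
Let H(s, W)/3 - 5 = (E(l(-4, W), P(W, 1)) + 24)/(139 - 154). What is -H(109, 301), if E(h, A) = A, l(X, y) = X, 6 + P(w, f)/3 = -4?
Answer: -81/5 ≈ -16.200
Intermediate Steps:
P(w, f) = -30 (P(w, f) = -18 + 3*(-4) = -18 - 12 = -30)
H(s, W) = 81/5 (H(s, W) = 15 + 3*((-30 + 24)/(139 - 154)) = 15 + 3*(-6/(-15)) = 15 + 3*(-6*(-1/15)) = 15 + 3*(⅖) = 15 + 6/5 = 81/5)
-H(109, 301) = -1*81/5 = -81/5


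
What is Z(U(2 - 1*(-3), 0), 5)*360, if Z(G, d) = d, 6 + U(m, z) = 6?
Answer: 1800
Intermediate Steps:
U(m, z) = 0 (U(m, z) = -6 + 6 = 0)
Z(U(2 - 1*(-3), 0), 5)*360 = 5*360 = 1800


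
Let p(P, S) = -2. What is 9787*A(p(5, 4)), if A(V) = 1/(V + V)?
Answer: -9787/4 ≈ -2446.8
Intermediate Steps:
A(V) = 1/(2*V)
9787*A(p(5, 4)) = 9787*((½)/(-2)) = 9787*((½)*(-½)) = 9787*(-¼) = -9787/4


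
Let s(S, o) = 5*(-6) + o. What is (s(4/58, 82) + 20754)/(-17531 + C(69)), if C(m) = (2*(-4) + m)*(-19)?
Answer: -10403/9345 ≈ -1.1132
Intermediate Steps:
s(S, o) = -30 + o
C(m) = 152 - 19*m (C(m) = (-8 + m)*(-19) = 152 - 19*m)
(s(4/58, 82) + 20754)/(-17531 + C(69)) = ((-30 + 82) + 20754)/(-17531 + (152 - 19*69)) = (52 + 20754)/(-17531 + (152 - 1311)) = 20806/(-17531 - 1159) = 20806/(-18690) = 20806*(-1/18690) = -10403/9345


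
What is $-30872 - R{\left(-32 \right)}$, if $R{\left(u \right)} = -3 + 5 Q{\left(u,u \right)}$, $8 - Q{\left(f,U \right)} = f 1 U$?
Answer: $-25789$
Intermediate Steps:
$Q{\left(f,U \right)} = 8 - U f$ ($Q{\left(f,U \right)} = 8 - f 1 U = 8 - f U = 8 - U f$)
$R{\left(u \right)} = 37 - 5 u^{2}$ ($R{\left(u \right)} = -3 + 5 \left(8 - u u\right) = -3 + 5 \left(8 - u^{2}\right) = -3 - \left(-40 + 5 u^{2}\right) = 37 - 5 u^{2}$)
$-30872 - R{\left(-32 \right)} = -30872 - \left(37 - 5 \left(-32\right)^{2}\right) = -30872 - \left(37 - 5120\right) = -30872 - -5083 = -30872 + 5083 = -25789$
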